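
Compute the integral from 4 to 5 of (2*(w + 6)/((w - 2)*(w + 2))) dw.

-2*log(7) - 2*log(2) + 6*log(3)

Factor the denominator: w**2 - 4 = (w + 2)(w - 2).
Partial fractions: 2*(w + 6)/((w - 2)*(w + 2)) = -2/(w + 2) + 4/(w - 2).
An antiderivative is F(w) = 4*log(w - 2) - 2*log(w + 2).
Then F(5) - F(4) = (log(81/49)) - (log(4/9)) = -2*log(7) - 2*log(2) + 6*log(3).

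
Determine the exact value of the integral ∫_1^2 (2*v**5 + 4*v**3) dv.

36

By the power rule, an antiderivative is F(v) = v**6/3 + v**4.
Then F(2) - F(1) = (112/3) - (4/3) = 36.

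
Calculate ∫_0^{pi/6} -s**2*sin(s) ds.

Integrate by parts twice (u = s^2, dv = -sin(s) ds).
An antiderivative is F(s) = s**2*cos(s) - 2*s*sin(s) - 2*cos(s).
Then F(pi/6) - F(0) = (-sqrt(3) - pi/6 + sqrt(3)*pi**2/72) - (-2) = -sqrt(3) - pi/6 + sqrt(3)*pi**2/72 + 2.

-sqrt(3) - pi/6 + sqrt(3)*pi**2/72 + 2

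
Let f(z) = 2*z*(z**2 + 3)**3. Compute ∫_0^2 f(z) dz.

580

Let u = z**2 + 3, so du = 2*z dz. When z = 0, u = 3; when z = 2, u = 7.
The integral becomes ∫ u**3 du from 3 to 7, with antiderivative u**4/4.
Back in z: F(z) = (z**2 + 3)**4/4.
Then F(2) - F(0) = (2401/4) - (81/4) = 580.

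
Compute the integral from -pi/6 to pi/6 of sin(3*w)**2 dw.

Use the identity sin^2(3*w) = (1 - cos(6*w))/2.
An antiderivative is F(w) = w/2 - sin(6*w)/12.
Then F(pi/6) - F(-pi/6) = (pi/12) - (-pi/12) = pi/6.

pi/6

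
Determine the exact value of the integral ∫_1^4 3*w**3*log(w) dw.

-765/16 + 384*log(2)

Integrate by parts once (u = ln w, dv = 3*w**3 dw).
An antiderivative is F(w) = 3*w**4*(4*log(w) - 1)/16.
Then F(4) - F(1) = (-48 + 384*log(2)) - (-3/16) = -765/16 + 384*log(2).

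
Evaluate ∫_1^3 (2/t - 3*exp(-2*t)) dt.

-3*exp(-2)/2 + 3*exp(-6)/2 + 2*log(3)

An antiderivative is F(t) = 2*log(t) + 3*exp(-2*t)/2.
Then F(3) - F(1) = (3*exp(-6)/2 + 2*log(3)) - (3*exp(-2)/2) = -3*exp(-2)/2 + 3*exp(-6)/2 + 2*log(3).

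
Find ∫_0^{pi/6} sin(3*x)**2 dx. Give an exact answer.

pi/12

Use the identity sin^2(3*x) = (1 - cos(6*x))/2.
An antiderivative is F(x) = x/2 - sin(6*x)/12.
Then F(pi/6) - F(0) = (pi/12) - (0) = pi/12.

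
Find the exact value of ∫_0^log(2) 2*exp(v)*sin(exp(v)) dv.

-2*cos(2) + 2*cos(1)

Let u = exp(v), so du = exp(v) dv. When v = 0, u = 1; when v = log(2), u = 2.
The integral becomes 2·∫ sin(u) du from 1 to 2, with antiderivative -2*cos(u).
Back in v: F(v) = -2*cos(exp(v)).
Then F(log(2)) - F(0) = (-2*cos(2)) - (-2*cos(1)) = -2*cos(2) + 2*cos(1).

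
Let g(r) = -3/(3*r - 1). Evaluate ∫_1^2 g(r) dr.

An antiderivative is F(r) = -log(3*r - 1).
Then F(2) - F(1) = (-log(5)) - (-log(2)) = log(2/5).

log(2/5)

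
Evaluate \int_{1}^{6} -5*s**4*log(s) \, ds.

-7776*log(3) - 7776*log(2) + 1555

Integrate by parts once (u = ln s, dv = -5*s**4 ds).
An antiderivative is F(s) = -s**5*(5*log(s) - 1)/5.
Then F(6) - F(1) = (-7776*log(3) - 7776*log(2) + 7776/5) - (1/5) = -7776*log(3) - 7776*log(2) + 1555.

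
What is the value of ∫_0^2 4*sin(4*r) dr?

Let u = 4*r, so du = 4 dr. When r = 0, u = 0; when r = 2, u = 8.
The integral becomes ∫ sin(u) du from 0 to 8, with antiderivative -cos(u).
Back in r: F(r) = -cos(4*r).
Then F(2) - F(0) = (-cos(8)) - (-1) = 1 - cos(8).

1 - cos(8)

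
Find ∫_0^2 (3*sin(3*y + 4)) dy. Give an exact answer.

cos(4) - cos(10)

Let u = 3*y + 4, so du = 3 dy. When y = 0, u = 4; when y = 2, u = 10.
The integral becomes ∫ sin(u) du from 4 to 10, with antiderivative -cos(u).
Back in y: F(y) = -cos(3*y + 4).
Then F(2) - F(0) = (-cos(10)) - (-cos(4)) = cos(4) - cos(10).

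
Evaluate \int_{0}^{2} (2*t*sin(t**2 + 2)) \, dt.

Let u = t**2 + 2, so du = 2*t dt. When t = 0, u = 2; when t = 2, u = 6.
The integral becomes ∫ sin(u) du from 2 to 6, with antiderivative -cos(u).
Back in t: F(t) = -cos(t**2 + 2).
Then F(2) - F(0) = (-cos(6)) - (-cos(2)) = -cos(6) + cos(2).

-cos(6) + cos(2)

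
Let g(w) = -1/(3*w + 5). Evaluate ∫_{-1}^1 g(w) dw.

An antiderivative is F(w) = -log(3*w + 5)/3.
Then F(1) - F(-1) = (-log(2)) - (-log(2)/3) = -2*log(2)/3.

-2*log(2)/3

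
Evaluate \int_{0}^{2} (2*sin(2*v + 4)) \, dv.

cos(4) - cos(8)

Let u = 2*v + 4, so du = 2 dv. When v = 0, u = 4; when v = 2, u = 8.
The integral becomes ∫ sin(u) du from 4 to 8, with antiderivative -cos(u).
Back in v: F(v) = -cos(2*v + 4).
Then F(2) - F(0) = (-cos(8)) - (-cos(4)) = cos(4) - cos(8).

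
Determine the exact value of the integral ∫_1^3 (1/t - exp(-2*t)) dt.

-exp(-2)/2 + exp(-6)/2 + log(3)

An antiderivative is F(t) = log(t) + exp(-2*t)/2.
Then F(3) - F(1) = (exp(-6)/2 + log(3)) - (exp(-2)/2) = -exp(-2)/2 + exp(-6)/2 + log(3).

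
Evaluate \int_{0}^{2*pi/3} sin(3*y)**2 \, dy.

Use the identity sin^2(3*y) = (1 - cos(6*y))/2.
An antiderivative is F(y) = y/2 - sin(6*y)/12.
Then F(2*pi/3) - F(0) = (pi/3) - (0) = pi/3.

pi/3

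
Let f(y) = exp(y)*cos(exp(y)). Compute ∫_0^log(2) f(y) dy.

Let u = exp(y), so du = exp(y) dy. When y = 0, u = 1; when y = log(2), u = 2.
The integral becomes ∫ cos(u) du from 1 to 2, with antiderivative sin(u).
Back in y: F(y) = sin(exp(y)).
Then F(log(2)) - F(0) = (sin(2)) - (sin(1)) = -sin(1) + sin(2).

-sin(1) + sin(2)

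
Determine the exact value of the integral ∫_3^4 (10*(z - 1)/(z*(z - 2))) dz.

-5*log(3) + 15*log(2)

Factor the denominator: z**2 - 2*z = z(z - 2).
Partial fractions: 10*(z - 1)/(z*(z - 2)) = 5/z + 5/(z - 2).
An antiderivative is F(z) = 5*log(z) + 5*log(z - 2).
Then F(4) - F(3) = (15*log(2)) - (5*log(3)) = -5*log(3) + 15*log(2).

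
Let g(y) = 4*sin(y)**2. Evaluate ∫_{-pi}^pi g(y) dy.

4*pi

Use the identity sin^2(y) = (1 - cos(2*y))/2.
An antiderivative is F(y) = 2*y - sin(2*y).
Then F(pi) - F(-pi) = (2*pi) - (-2*pi) = 4*pi.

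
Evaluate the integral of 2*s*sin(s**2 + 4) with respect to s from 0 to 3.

-cos(13) + cos(4)

Let u = s**2 + 4, so du = 2*s ds. When s = 0, u = 4; when s = 3, u = 13.
The integral becomes ∫ sin(u) du from 4 to 13, with antiderivative -cos(u).
Back in s: F(s) = -cos(s**2 + 4).
Then F(3) - F(0) = (-cos(13)) - (-cos(4)) = -cos(13) + cos(4).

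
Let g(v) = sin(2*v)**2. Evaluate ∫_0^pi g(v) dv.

pi/2

Use the identity sin^2(2*v) = (1 - cos(4*v))/2.
An antiderivative is F(v) = v/2 - sin(4*v)/8.
Then F(pi) - F(0) = (pi/2) - (0) = pi/2.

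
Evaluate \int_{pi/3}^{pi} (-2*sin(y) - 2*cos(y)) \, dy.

-3 + sqrt(3)

An antiderivative is F(y) = -2*sin(y) + 2*cos(y).
Then F(pi) - F(pi/3) = (-2) - (1 - sqrt(3)) = -3 + sqrt(3).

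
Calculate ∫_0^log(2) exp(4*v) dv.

Let u = exp(v), so du = exp(v) dv. When v = 0, u = 1; when v = log(2), u = 2.
The integral becomes ∫ u**3 du from 1 to 2, with antiderivative u**4/4.
Back in v: F(v) = exp(4*v)/4.
Then F(log(2)) - F(0) = (4) - (1/4) = 15/4.

15/4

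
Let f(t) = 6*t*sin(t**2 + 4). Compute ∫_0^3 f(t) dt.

-3*cos(13) + 3*cos(4)

Let u = t**2 + 4, so du = 2*t dt. When t = 0, u = 4; when t = 3, u = 13.
The integral becomes 3·∫ sin(u) du from 4 to 13, with antiderivative -3*cos(u).
Back in t: F(t) = -3*cos(t**2 + 4).
Then F(3) - F(0) = (-3*cos(13)) - (-3*cos(4)) = -3*cos(13) + 3*cos(4).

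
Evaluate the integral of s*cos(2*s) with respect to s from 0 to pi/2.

-1/2

Integrate by parts once (u = s, dv = cos(2*s) ds).
An antiderivative is F(s) = s*sin(2*s)/2 + cos(2*s)/4.
Then F(pi/2) - F(0) = (-1/4) - (1/4) = -1/2.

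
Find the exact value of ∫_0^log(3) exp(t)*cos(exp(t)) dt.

-sin(1) + sin(3)

Let u = exp(t), so du = exp(t) dt. When t = 0, u = 1; when t = log(3), u = 3.
The integral becomes ∫ cos(u) du from 1 to 3, with antiderivative sin(u).
Back in t: F(t) = sin(exp(t)).
Then F(log(3)) - F(0) = (sin(3)) - (sin(1)) = -sin(1) + sin(3).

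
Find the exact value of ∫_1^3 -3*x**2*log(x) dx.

26/3 - 27*log(3)

Integrate by parts once (u = ln x, dv = -3*x**2 dx).
An antiderivative is F(x) = -x**3*(3*log(x) - 1)/3.
Then F(3) - F(1) = (9 - 27*log(3)) - (1/3) = 26/3 - 27*log(3).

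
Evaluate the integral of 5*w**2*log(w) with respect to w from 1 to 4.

Integrate by parts once (u = ln w, dv = 5*w**2 dw).
An antiderivative is F(w) = 5*w**3*(3*log(w) - 1)/9.
Then F(4) - F(1) = (-320/9 + 640*log(2)/3) - (-5/9) = -35 + 640*log(2)/3.

-35 + 640*log(2)/3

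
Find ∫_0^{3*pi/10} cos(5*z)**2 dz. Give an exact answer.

3*pi/20

Use the identity cos^2(5*z) = (1 + cos(10*z))/2.
An antiderivative is F(z) = z/2 + sin(10*z)/20.
Then F(3*pi/10) - F(0) = (3*pi/20) - (0) = 3*pi/20.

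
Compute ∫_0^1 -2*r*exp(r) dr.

-2

Integrate by parts once (u = r, dv = -2*exp(r) dr).
An antiderivative is F(r) = (-2*r + 2)*exp(r).
Then F(1) - F(0) = (0) - (2) = -2.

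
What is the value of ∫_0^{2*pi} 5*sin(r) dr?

0

An antiderivative is F(r) = -5*cos(r).
Then F(2*pi) - F(0) = (-5) - (-5) = 0.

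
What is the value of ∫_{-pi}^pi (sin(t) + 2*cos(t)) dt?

An antiderivative is F(t) = 2*sin(t) - cos(t).
Then F(pi) - F(-pi) = (1) - (1) = 0.

0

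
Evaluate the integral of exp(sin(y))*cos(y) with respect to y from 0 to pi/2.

-1 + E

Let u = sin(y), so du = cos(y) dy. When y = 0, u = 0; when y = pi/2, u = 1.
The integral becomes ∫ exp(u) du from 0 to 1, with antiderivative exp(u).
Back in y: F(y) = exp(sin(y)).
Then F(pi/2) - F(0) = (E) - (1) = -1 + E.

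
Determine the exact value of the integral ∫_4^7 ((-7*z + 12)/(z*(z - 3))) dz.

-4*log(7) + 2*log(2)

Factor the denominator: z**2 - 3*z = z(z - 3).
Partial fractions: (-7*z + 12)/(z*(z - 3)) = -4/z - 3/(z - 3).
An antiderivative is F(z) = -4*log(z) - 3*log(z - 3).
Then F(7) - F(4) = (-4*log(7) - 6*log(2)) - (-8*log(2)) = -4*log(7) + 2*log(2).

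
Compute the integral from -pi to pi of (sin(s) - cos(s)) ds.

0

An antiderivative is F(s) = -sin(s) - cos(s).
Then F(pi) - F(-pi) = (1) - (1) = 0.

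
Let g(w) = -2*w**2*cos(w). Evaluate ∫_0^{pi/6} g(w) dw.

-sqrt(3)*pi/3 - pi**2/36 + 2

Integrate by parts twice (u = w^2, dv = -2*cos(w) dw).
An antiderivative is F(w) = -2*w**2*sin(w) - 4*w*cos(w) + 4*sin(w).
Then F(pi/6) - F(0) = (-sqrt(3)*pi/3 - pi**2/36 + 2) - (0) = -sqrt(3)*pi/3 - pi**2/36 + 2.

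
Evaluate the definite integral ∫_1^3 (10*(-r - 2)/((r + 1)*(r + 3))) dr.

-5*log(3)

Factor the denominator: r**2 + 4*r + 3 = (r + 3)(r + 1).
Partial fractions: 10*(-r - 2)/((r + 1)*(r + 3)) = -5/(r + 3) - 5/(r + 1).
An antiderivative is F(r) = -5*log(r + 1) - 5*log(r + 3).
Then F(3) - F(1) = (-15*log(2) - 5*log(3)) - (-15*log(2)) = -5*log(3).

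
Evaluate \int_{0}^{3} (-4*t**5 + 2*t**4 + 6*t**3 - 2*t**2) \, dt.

-2853/10

By the power rule, an antiderivative is F(t) = -2*t**6/3 + 2*t**5/5 + 3*t**4/2 - 2*t**3/3.
Then F(3) - F(0) = (-2853/10) - (0) = -2853/10.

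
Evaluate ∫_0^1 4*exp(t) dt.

An antiderivative is F(t) = 4*exp(t).
Then F(1) - F(0) = (4*E) - (4) = -4 + 4*E.

-4 + 4*E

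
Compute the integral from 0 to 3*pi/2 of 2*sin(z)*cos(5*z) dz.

Use the identity sin(z)cos(5*z) = [sin(6*z) + sin(-4*z)]/2.
An antiderivative is F(z) = cos(4*z)/4 - cos(6*z)/6.
Then F(3*pi/2) - F(0) = (5/12) - (1/12) = 1/3.

1/3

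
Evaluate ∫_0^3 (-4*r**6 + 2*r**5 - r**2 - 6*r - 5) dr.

By the power rule, an antiderivative is F(r) = -4*r**7/7 + r**6/3 - r**3/3 - 3*r**2 - 5*r.
Then F(3) - F(0) = (-7404/7) - (0) = -7404/7.

-7404/7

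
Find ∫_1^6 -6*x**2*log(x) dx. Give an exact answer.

Integrate by parts once (u = ln x, dv = -6*x**2 dx).
An antiderivative is F(x) = -2*x**3*(3*log(x) - 1)/3.
Then F(6) - F(1) = (-432*log(3) - 432*log(2) + 144) - (2/3) = -432*log(3) - 432*log(2) + 430/3.

-432*log(3) - 432*log(2) + 430/3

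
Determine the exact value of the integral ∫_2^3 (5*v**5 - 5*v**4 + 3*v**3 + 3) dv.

By the power rule, an antiderivative is F(v) = 5*v**6/6 - v**5 + 3*v**4/4 + 3*v.
Then F(3) - F(2) = (1737/4) - (118/3) = 4739/12.

4739/12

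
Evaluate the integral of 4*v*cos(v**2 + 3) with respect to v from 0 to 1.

Let u = v**2 + 3, so du = 2*v dv. When v = 0, u = 3; when v = 1, u = 4.
The integral becomes 2·∫ cos(u) du from 3 to 4, with antiderivative 2*sin(u).
Back in v: F(v) = 2*sin(v**2 + 3).
Then F(1) - F(0) = (2*sin(4)) - (2*sin(3)) = 2*sin(4) - 2*sin(3).

2*sin(4) - 2*sin(3)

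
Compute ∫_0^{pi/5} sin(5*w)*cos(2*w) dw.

5*sqrt(5)/84 + 5/28

Use the identity sin(5*w)cos(2*w) = [sin(7*w) + sin(3*w)]/2.
An antiderivative is F(w) = -cos(3*w)/6 - cos(7*w)/14.
Then F(pi/5) - F(0) = (-5/84 + 5*sqrt(5)/84) - (-5/21) = 5*sqrt(5)/84 + 5/28.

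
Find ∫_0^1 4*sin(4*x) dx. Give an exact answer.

1 - cos(4)

Let u = 4*x, so du = 4 dx. When x = 0, u = 0; when x = 1, u = 4.
The integral becomes ∫ sin(u) du from 0 to 4, with antiderivative -cos(u).
Back in x: F(x) = -cos(4*x).
Then F(1) - F(0) = (-cos(4)) - (-1) = 1 - cos(4).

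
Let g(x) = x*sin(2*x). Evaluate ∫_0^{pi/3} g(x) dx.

sqrt(3)/8 + pi/12

Integrate by parts once (u = x, dv = sin(2*x) dx).
An antiderivative is F(x) = -x*cos(2*x)/2 + sin(2*x)/4.
Then F(pi/3) - F(0) = (sqrt(3)/8 + pi/12) - (0) = sqrt(3)/8 + pi/12.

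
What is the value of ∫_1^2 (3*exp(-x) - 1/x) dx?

-log(2) - 3*exp(-2) + 3*exp(-1)

An antiderivative is F(x) = -log(x) - 3*exp(-x).
Then F(2) - F(1) = (-log(2) - 3*exp(-2)) - (-3*exp(-1)) = -log(2) - 3*exp(-2) + 3*exp(-1).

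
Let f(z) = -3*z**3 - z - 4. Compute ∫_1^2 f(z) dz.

By the power rule, an antiderivative is F(z) = -3*z**4/4 - z**2/2 - 4*z.
Then F(2) - F(1) = (-22) - (-21/4) = -67/4.

-67/4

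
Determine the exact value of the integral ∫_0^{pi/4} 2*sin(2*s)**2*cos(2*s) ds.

Let u = sin(2*s), so du = 2*cos(2*s) ds. When s = 0, u = 0; when s = pi/4, u = 1.
The integral becomes ∫ u**2 du from 0 to 1, with antiderivative u**3/3.
Back in s: F(s) = sin(2*s)**3/3.
Then F(pi/4) - F(0) = (1/3) - (0) = 1/3.

1/3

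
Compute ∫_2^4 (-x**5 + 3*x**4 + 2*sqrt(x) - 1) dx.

-1022/15 - 8*sqrt(2)/3

By the power rule, an antiderivative is F(x) = -x**6/6 + 3*x**5/5 + 4*x**(3/2)/3 - x.
Then F(4) - F(2) = (-308/5) - (8*sqrt(2)/3 + 98/15) = -1022/15 - 8*sqrt(2)/3.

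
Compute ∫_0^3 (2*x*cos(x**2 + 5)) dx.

Let u = x**2 + 5, so du = 2*x dx. When x = 0, u = 5; when x = 3, u = 14.
The integral becomes ∫ cos(u) du from 5 to 14, with antiderivative sin(u).
Back in x: F(x) = sin(x**2 + 5).
Then F(3) - F(0) = (sin(14)) - (sin(5)) = -sin(5) + sin(14).

-sin(5) + sin(14)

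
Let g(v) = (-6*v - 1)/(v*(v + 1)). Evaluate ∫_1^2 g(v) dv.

Factor the denominator: v**2 + v = (v + 1)v.
Partial fractions: (-6*v - 1)/(v*(v + 1)) = -5/(v + 1) - 1/v.
An antiderivative is F(v) = -log(v) - 5*log(v + 1).
Then F(2) - F(1) = (-5*log(3) - log(2)) - (-log(32)) = -5*log(3) + 4*log(2).

-5*log(3) + 4*log(2)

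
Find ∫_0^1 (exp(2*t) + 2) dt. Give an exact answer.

3/2 + exp(2)/2

An antiderivative is F(t) = exp(2*t)/2 + 2*t.
Then F(1) - F(0) = (2 + exp(2)/2) - (1/2) = 3/2 + exp(2)/2.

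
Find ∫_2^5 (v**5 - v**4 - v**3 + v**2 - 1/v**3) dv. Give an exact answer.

372309/200

By the power rule, an antiderivative is F(v) = v**6/6 - v**5/5 - v**4/4 + v**3/3 + 1/(2*v**2).
Then F(5) - F(2) = (559381/300) - (367/120) = 372309/200.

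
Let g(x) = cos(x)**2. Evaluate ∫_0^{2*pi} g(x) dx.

pi

Use the identity cos^2(x) = (1 + cos(2*x))/2.
An antiderivative is F(x) = x/2 + sin(2*x)/4.
Then F(2*pi) - F(0) = (pi) - (0) = pi.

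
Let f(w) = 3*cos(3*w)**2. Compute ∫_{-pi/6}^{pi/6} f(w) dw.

Use the identity cos^2(3*w) = (1 + cos(6*w))/2.
An antiderivative is F(w) = 3*w/2 + sin(6*w)/4.
Then F(pi/6) - F(-pi/6) = (pi/4) - (-pi/4) = pi/2.

pi/2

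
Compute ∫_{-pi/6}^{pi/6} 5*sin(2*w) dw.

0

An antiderivative is F(w) = -5*cos(2*w)/2.
Then F(pi/6) - F(-pi/6) = (-5/4) - (-5/4) = 0.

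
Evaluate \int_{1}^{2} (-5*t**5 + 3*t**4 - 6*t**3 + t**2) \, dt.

By the power rule, an antiderivative is F(t) = -5*t**6/6 + 3*t**5/5 - 3*t**4/2 + t**3/3.
Then F(2) - F(1) = (-832/15) - (-7/5) = -811/15.

-811/15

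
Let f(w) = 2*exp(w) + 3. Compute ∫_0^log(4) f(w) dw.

6*log(2) + 6

An antiderivative is F(w) = 3*w + 2*exp(w).
Then F(log(4)) - F(0) = (log(64) + 8) - (2) = 6*log(2) + 6.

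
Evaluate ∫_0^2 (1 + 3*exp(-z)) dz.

5 - 3*exp(-2)

An antiderivative is F(z) = z - 3*exp(-z).
Then F(2) - F(0) = (2 - 3*exp(-2)) - (-3) = 5 - 3*exp(-2).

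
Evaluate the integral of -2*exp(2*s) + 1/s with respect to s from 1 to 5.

-exp(10) + log(5) + exp(2)

An antiderivative is F(s) = -exp(2*s) + log(s).
Then F(5) - F(1) = (-exp(10) + log(5)) - (-exp(2)) = -exp(10) + log(5) + exp(2).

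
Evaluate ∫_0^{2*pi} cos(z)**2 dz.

pi

Use the identity cos^2(z) = (1 + cos(2*z))/2.
An antiderivative is F(z) = z/2 + sin(2*z)/4.
Then F(2*pi) - F(0) = (pi) - (0) = pi.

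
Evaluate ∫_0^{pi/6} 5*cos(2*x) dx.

5*sqrt(3)/4

An antiderivative is F(x) = 5*sin(2*x)/2.
Then F(pi/6) - F(0) = (5*sqrt(3)/4) - (0) = 5*sqrt(3)/4.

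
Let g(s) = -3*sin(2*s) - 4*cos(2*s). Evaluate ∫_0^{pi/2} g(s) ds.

An antiderivative is F(s) = -2*sin(2*s) + 3*cos(2*s)/2.
Then F(pi/2) - F(0) = (-3/2) - (3/2) = -3.

-3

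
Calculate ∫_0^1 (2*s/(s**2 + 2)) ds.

Let u = s**2 + 2, so du = 2*s ds. When s = 0, u = 2; when s = 1, u = 3.
The integral becomes ∫ 1/u du from 2 to 3, with antiderivative log(u).
Back in s: F(s) = log(s**2 + 2).
Then F(1) - F(0) = (log(3)) - (log(2)) = log(3/2).

log(3/2)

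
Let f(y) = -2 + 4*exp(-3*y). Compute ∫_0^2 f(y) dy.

An antiderivative is F(y) = -2*y - 4*exp(-3*y)/3.
Then F(2) - F(0) = (-4 - 4*exp(-6)/3) - (-4/3) = -8/3 - 4*exp(-6)/3.

-8/3 - 4*exp(-6)/3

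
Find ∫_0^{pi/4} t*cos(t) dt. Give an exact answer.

-1 + sqrt(2)*pi/8 + sqrt(2)/2

Integrate by parts once (u = t, dv = cos(t) dt).
An antiderivative is F(t) = t*sin(t) + cos(t).
Then F(pi/4) - F(0) = (sqrt(2)*(pi + 4)/8) - (1) = -1 + sqrt(2)*pi/8 + sqrt(2)/2.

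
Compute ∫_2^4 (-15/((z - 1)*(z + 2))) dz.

Factor the denominator: z**2 + z - 2 = (z + 2)(z - 1).
Partial fractions: -15/((z - 1)*(z + 2)) = 5/(z + 2) - 5/(z - 1).
An antiderivative is F(z) = -5*log(z - 1) + 5*log(z + 2).
Then F(4) - F(2) = (log(32)) - (10*log(2)) = -log(32).

-log(32)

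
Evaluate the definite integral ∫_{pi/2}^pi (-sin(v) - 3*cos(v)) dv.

2

An antiderivative is F(v) = -3*sin(v) + cos(v).
Then F(pi) - F(pi/2) = (-1) - (-3) = 2.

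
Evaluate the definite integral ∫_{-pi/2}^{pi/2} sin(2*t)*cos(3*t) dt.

0

Use the identity sin(2*t)cos(3*t) = [sin(5*t) + sin(-t)]/2.
An antiderivative is F(t) = cos(t)/2 - cos(5*t)/10.
Then F(pi/2) - F(-pi/2) = (0) - (0) = 0.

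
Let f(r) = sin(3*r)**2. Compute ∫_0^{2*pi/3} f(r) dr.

Use the identity sin^2(3*r) = (1 - cos(6*r))/2.
An antiderivative is F(r) = r/2 - sin(6*r)/12.
Then F(2*pi/3) - F(0) = (pi/3) - (0) = pi/3.

pi/3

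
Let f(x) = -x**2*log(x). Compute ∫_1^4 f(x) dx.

7 - 128*log(2)/3

Integrate by parts once (u = ln x, dv = -x**2 dx).
An antiderivative is F(x) = -x**3*(3*log(x) - 1)/9.
Then F(4) - F(1) = (64/9 - 128*log(2)/3) - (1/9) = 7 - 128*log(2)/3.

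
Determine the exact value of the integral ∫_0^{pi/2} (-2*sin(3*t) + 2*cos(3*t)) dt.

-4/3

An antiderivative is F(t) = 2*sin(3*t)/3 + 2*cos(3*t)/3.
Then F(pi/2) - F(0) = (-2/3) - (2/3) = -4/3.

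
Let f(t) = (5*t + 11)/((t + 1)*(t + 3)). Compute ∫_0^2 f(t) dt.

log(75)

Factor the denominator: t**2 + 4*t + 3 = (t + 3)(t + 1).
Partial fractions: (5*t + 11)/((t + 1)*(t + 3)) = 2/(t + 3) + 3/(t + 1).
An antiderivative is F(t) = 3*log(t + 1) + 2*log(t + 3).
Then F(2) - F(0) = (2*log(5) + 3*log(3)) - (log(9)) = log(75).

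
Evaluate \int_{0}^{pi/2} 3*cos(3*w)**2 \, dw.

3*pi/4

Use the identity cos^2(3*w) = (1 + cos(6*w))/2.
An antiderivative is F(w) = 3*w/2 + sin(6*w)/4.
Then F(pi/2) - F(0) = (3*pi/4) - (0) = 3*pi/4.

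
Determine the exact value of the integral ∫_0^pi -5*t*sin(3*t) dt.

-5*pi/3

Integrate by parts once (u = t, dv = -5*sin(3*t) dt).
An antiderivative is F(t) = 5*t*cos(3*t)/3 - 5*sin(3*t)/9.
Then F(pi) - F(0) = (-5*pi/3) - (0) = -5*pi/3.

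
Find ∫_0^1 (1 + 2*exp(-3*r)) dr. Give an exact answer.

5/3 - 2*exp(-3)/3

An antiderivative is F(r) = r - 2*exp(-3*r)/3.
Then F(1) - F(0) = (1 - 2*exp(-3)/3) - (-2/3) = 5/3 - 2*exp(-3)/3.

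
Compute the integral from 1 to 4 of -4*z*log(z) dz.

15 - 64*log(2)

Integrate by parts once (u = ln z, dv = -4*z dz).
An antiderivative is F(z) = -z**2*(2*log(z) - 1).
Then F(4) - F(1) = (16 - 64*log(2)) - (1) = 15 - 64*log(2).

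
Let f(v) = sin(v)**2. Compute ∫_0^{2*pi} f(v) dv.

pi

Use the identity sin^2(v) = (1 - cos(2*v))/2.
An antiderivative is F(v) = v/2 - sin(2*v)/4.
Then F(2*pi) - F(0) = (pi) - (0) = pi.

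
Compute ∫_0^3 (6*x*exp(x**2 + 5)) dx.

-3*(1 - exp(9))*exp(5)

Let u = x**2 + 5, so du = 2*x dx. When x = 0, u = 5; when x = 3, u = 14.
The integral becomes 3·∫ exp(u) du from 5 to 14, with antiderivative 3*exp(u).
Back in x: F(x) = 3*exp(x**2 + 5).
Then F(3) - F(0) = (3*exp(14)) - (3*exp(5)) = -3*(1 - exp(9))*exp(5).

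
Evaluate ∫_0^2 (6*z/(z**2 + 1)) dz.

3*log(5)

Let u = z**2 + 1, so du = 2*z dz. When z = 0, u = 1; when z = 2, u = 5.
The integral becomes 3·∫ 1/u du from 1 to 5, with antiderivative 3*log(u).
Back in z: F(z) = 3*log(z**2 + 1).
Then F(2) - F(0) = (3*log(5)) - (0) = 3*log(5).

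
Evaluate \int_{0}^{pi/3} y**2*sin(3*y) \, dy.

-4/27 + pi**2/27

Integrate by parts twice (u = y^2, dv = sin(3*y) dy).
An antiderivative is F(y) = -y**2*cos(3*y)/3 + 2*y*sin(3*y)/9 + 2*cos(3*y)/27.
Then F(pi/3) - F(0) = (-2/27 + pi**2/27) - (2/27) = -4/27 + pi**2/27.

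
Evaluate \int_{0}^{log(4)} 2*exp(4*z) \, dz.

Let u = exp(z), so du = exp(z) dz. When z = 0, u = 1; when z = log(4), u = 4.
The integral becomes 2·∫ u**3 du from 1 to 4, with antiderivative u**4/2.
Back in z: F(z) = exp(4*z)/2.
Then F(log(4)) - F(0) = (128) - (1/2) = 255/2.

255/2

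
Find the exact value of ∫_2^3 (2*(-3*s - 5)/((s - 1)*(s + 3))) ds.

-6*log(2) - 2*log(3) + 2*log(5)

Factor the denominator: s**2 + 2*s - 3 = (s + 3)(s - 1).
Partial fractions: 2*(-3*s - 5)/((s - 1)*(s + 3)) = -2/(s + 3) - 4/(s - 1).
An antiderivative is F(s) = -4*log(s - 1) - 2*log(s + 3).
Then F(3) - F(2) = (-6*log(2) - 2*log(3)) - (-log(25)) = -6*log(2) - 2*log(3) + 2*log(5).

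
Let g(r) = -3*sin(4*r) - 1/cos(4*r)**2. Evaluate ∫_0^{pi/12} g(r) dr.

-sqrt(3)/4 - 3/8

An antiderivative is F(r) = 3*cos(4*r)/4 - tan(4*r)/4.
Then F(pi/12) - F(0) = (3/8 - sqrt(3)/4) - (3/4) = -sqrt(3)/4 - 3/8.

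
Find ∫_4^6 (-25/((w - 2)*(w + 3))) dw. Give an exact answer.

-5*log(7) - 5*log(2) + 10*log(3)

Factor the denominator: w**2 + w - 6 = (w + 3)(w - 2).
Partial fractions: -25/((w - 2)*(w + 3)) = 5/(w + 3) - 5/(w - 2).
An antiderivative is F(w) = -5*log(w - 2) + 5*log(w + 3).
Then F(6) - F(4) = (-10*log(2) + 10*log(3)) - (-5*log(2) + 5*log(7)) = -5*log(7) - 5*log(2) + 10*log(3).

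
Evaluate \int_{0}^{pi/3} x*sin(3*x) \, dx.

pi/9

Integrate by parts once (u = x, dv = sin(3*x) dx).
An antiderivative is F(x) = -x*cos(3*x)/3 + sin(3*x)/9.
Then F(pi/3) - F(0) = (pi/9) - (0) = pi/9.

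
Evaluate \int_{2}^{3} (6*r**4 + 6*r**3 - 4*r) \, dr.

3407/10

By the power rule, an antiderivative is F(r) = 6*r**5/5 + 3*r**4/2 - 2*r**2.
Then F(3) - F(2) = (3951/10) - (272/5) = 3407/10.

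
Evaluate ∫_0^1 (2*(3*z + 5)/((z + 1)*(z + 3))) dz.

-4*log(3) + 10*log(2)

Factor the denominator: z**2 + 4*z + 3 = (z + 3)(z + 1).
Partial fractions: 2*(3*z + 5)/((z + 1)*(z + 3)) = 4/(z + 3) + 2/(z + 1).
An antiderivative is F(z) = 2*log(z + 1) + 4*log(z + 3).
Then F(1) - F(0) = (10*log(2)) - (log(81)) = -4*log(3) + 10*log(2).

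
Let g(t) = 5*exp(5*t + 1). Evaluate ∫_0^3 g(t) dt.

Let u = 5*t + 1, so du = 5 dt. When t = 0, u = 1; when t = 3, u = 16.
The integral becomes ∫ exp(u) du from 1 to 16, with antiderivative exp(u).
Back in t: F(t) = exp(5*t + 1).
Then F(3) - F(0) = (exp(16)) - (exp(1)) = -exp(1) + exp(16).

-exp(1) + exp(16)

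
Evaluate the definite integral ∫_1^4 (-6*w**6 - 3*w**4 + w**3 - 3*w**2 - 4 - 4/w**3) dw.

-4107459/280

By the power rule, an antiderivative is F(w) = -6*w**7/7 - 3*w**5/5 + w**4/4 - w**3 - 4*w + 2/w**2.
Then F(4) - F(1) = (-4108637/280) - (-589/140) = -4107459/280.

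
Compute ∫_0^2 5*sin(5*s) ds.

Let u = 5*s, so du = 5 ds. When s = 0, u = 0; when s = 2, u = 10.
The integral becomes ∫ sin(u) du from 0 to 10, with antiderivative -cos(u).
Back in s: F(s) = -cos(5*s).
Then F(2) - F(0) = (-cos(10)) - (-1) = 1 - cos(10).

1 - cos(10)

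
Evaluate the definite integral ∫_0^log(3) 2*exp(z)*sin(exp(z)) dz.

2*cos(1) - 2*cos(3)

Let u = exp(z), so du = exp(z) dz. When z = 0, u = 1; when z = log(3), u = 3.
The integral becomes 2·∫ sin(u) du from 1 to 3, with antiderivative -2*cos(u).
Back in z: F(z) = -2*cos(exp(z)).
Then F(log(3)) - F(0) = (-2*cos(3)) - (-2*cos(1)) = 2*cos(1) - 2*cos(3).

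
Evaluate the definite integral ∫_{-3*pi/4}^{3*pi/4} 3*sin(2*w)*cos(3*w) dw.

Use the identity sin(2*w)cos(3*w) = [sin(5*w) + sin(-w)]/2.
An antiderivative is F(w) = 3*cos(w)/2 - 3*cos(5*w)/10.
Then F(3*pi/4) - F(-3*pi/4) = (-9*sqrt(2)/10) - (-9*sqrt(2)/10) = 0.

0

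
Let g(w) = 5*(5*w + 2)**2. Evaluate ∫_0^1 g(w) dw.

Let u = 5*w + 2, so du = 5 dw. When w = 0, u = 2; when w = 1, u = 7.
The integral becomes ∫ u**2 du from 2 to 7, with antiderivative u**3/3.
Back in w: F(w) = (5*w + 2)**3/3.
Then F(1) - F(0) = (343/3) - (8/3) = 335/3.

335/3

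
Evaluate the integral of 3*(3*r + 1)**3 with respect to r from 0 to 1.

Let u = 3*r + 1, so du = 3 dr. When r = 0, u = 1; when r = 1, u = 4.
The integral becomes ∫ u**3 du from 1 to 4, with antiderivative u**4/4.
Back in r: F(r) = (3*r + 1)**4/4.
Then F(1) - F(0) = (64) - (1/4) = 255/4.

255/4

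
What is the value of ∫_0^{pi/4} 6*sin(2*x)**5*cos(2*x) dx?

1/2

Let u = sin(2*x), so du = 2*cos(2*x) dx. When x = 0, u = 0; when x = pi/4, u = 1.
The integral becomes 3·∫ u**5 du from 0 to 1, with antiderivative u**6/2.
Back in x: F(x) = sin(2*x)**6/2.
Then F(pi/4) - F(0) = (1/2) - (0) = 1/2.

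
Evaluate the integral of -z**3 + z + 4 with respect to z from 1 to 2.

7/4

By the power rule, an antiderivative is F(z) = -z**4/4 + z**2/2 + 4*z.
Then F(2) - F(1) = (6) - (17/4) = 7/4.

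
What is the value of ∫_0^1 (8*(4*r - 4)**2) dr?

Let u = 4*r - 4, so du = 4 dr. When r = 0, u = -4; when r = 1, u = 0.
The integral becomes 2·∫ u**2 du from -4 to 0, with antiderivative 2*u**3/3.
Back in r: F(r) = 2*(4*r - 4)**3/3.
Then F(1) - F(0) = (0) - (-128/3) = 128/3.

128/3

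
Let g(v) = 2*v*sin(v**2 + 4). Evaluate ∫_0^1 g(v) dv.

cos(4) - cos(5)

Let u = v**2 + 4, so du = 2*v dv. When v = 0, u = 4; when v = 1, u = 5.
The integral becomes ∫ sin(u) du from 4 to 5, with antiderivative -cos(u).
Back in v: F(v) = -cos(v**2 + 4).
Then F(1) - F(0) = (-cos(5)) - (-cos(4)) = cos(4) - cos(5).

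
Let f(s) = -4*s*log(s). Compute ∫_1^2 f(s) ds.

3 - 8*log(2)

Integrate by parts once (u = ln s, dv = -4*s ds).
An antiderivative is F(s) = -s**2*(2*log(s) - 1).
Then F(2) - F(1) = (4 - 8*log(2)) - (1) = 3 - 8*log(2).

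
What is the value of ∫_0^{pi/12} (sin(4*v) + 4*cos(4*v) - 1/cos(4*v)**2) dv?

An antiderivative is F(v) = sin(4*v) - cos(4*v)/4 - tan(4*v)/4.
Then F(pi/12) - F(0) = (-1/8 + sqrt(3)/4) - (-1/4) = 1/8 + sqrt(3)/4.

1/8 + sqrt(3)/4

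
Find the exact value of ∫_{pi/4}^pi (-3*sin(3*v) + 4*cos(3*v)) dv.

An antiderivative is F(v) = 4*sin(3*v)/3 + cos(3*v).
Then F(pi) - F(pi/4) = (-1) - (sqrt(2)/6) = -1 - sqrt(2)/6.

-1 - sqrt(2)/6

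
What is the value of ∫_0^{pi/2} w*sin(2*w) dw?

pi/4

Integrate by parts once (u = w, dv = sin(2*w) dw).
An antiderivative is F(w) = -w*cos(2*w)/2 + sin(2*w)/4.
Then F(pi/2) - F(0) = (pi/4) - (0) = pi/4.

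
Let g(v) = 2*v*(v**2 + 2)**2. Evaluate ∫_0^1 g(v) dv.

19/3

Let u = v**2 + 2, so du = 2*v dv. When v = 0, u = 2; when v = 1, u = 3.
The integral becomes ∫ u**2 du from 2 to 3, with antiderivative u**3/3.
Back in v: F(v) = (v**2 + 2)**3/3.
Then F(1) - F(0) = (9) - (8/3) = 19/3.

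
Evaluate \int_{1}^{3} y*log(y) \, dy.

-2 + 9*log(3)/2

Integrate by parts once (u = ln y, dv = y dy).
An antiderivative is F(y) = y**2*(2*log(y) - 1)/4.
Then F(3) - F(1) = (-9/4 + 9*log(3)/2) - (-1/4) = -2 + 9*log(3)/2.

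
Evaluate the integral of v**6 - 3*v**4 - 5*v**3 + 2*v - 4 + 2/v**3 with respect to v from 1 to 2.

-681/35

By the power rule, an antiderivative is F(v) = v**7/7 - 3*v**5/5 - 5*v**4/4 + v**2 - 4*v - 1/v**2.
Then F(2) - F(1) = (-3523/140) - (-799/140) = -681/35.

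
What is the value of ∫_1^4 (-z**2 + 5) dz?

By the power rule, an antiderivative is F(z) = -z**3/3 + 5*z.
Then F(4) - F(1) = (-4/3) - (14/3) = -6.

-6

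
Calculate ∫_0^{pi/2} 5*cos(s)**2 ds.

Use the identity cos^2(s) = (1 + cos(2*s))/2.
An antiderivative is F(s) = 5*s/2 + 5*sin(2*s)/4.
Then F(pi/2) - F(0) = (5*pi/4) - (0) = 5*pi/4.

5*pi/4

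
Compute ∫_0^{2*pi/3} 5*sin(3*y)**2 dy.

5*pi/3

Use the identity sin^2(3*y) = (1 - cos(6*y))/2.
An antiderivative is F(y) = 5*y/2 - 5*sin(6*y)/12.
Then F(2*pi/3) - F(0) = (5*pi/3) - (0) = 5*pi/3.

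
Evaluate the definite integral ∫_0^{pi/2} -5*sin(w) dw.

An antiderivative is F(w) = 5*cos(w).
Then F(pi/2) - F(0) = (0) - (5) = -5.

-5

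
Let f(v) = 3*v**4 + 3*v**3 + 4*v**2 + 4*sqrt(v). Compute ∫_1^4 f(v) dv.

54463/60

By the power rule, an antiderivative is F(v) = 3*v**5/5 + 3*v**4/4 + 8*v**(3/2)/3 + 4*v**3/3.
Then F(4) - F(1) = (13696/15) - (107/20) = 54463/60.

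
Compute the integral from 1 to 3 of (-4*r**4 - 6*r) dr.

-1088/5

By the power rule, an antiderivative is F(r) = -4*r**5/5 - 3*r**2.
Then F(3) - F(1) = (-1107/5) - (-19/5) = -1088/5.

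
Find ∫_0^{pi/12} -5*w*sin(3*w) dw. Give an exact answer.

Integrate by parts once (u = w, dv = -5*sin(3*w) dw).
An antiderivative is F(w) = 5*w*cos(3*w)/3 - 5*sin(3*w)/9.
Then F(pi/12) - F(0) = (5*sqrt(2)*(-4 + pi)/72) - (0) = 5*sqrt(2)*(-4 + pi)/72.

5*sqrt(2)*(-4 + pi)/72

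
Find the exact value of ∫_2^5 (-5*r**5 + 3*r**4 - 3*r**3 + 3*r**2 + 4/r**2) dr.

By the power rule, an antiderivative is F(r) = -5*r**6/6 + 3*r**5/5 - 3*r**4/4 + r**3 - 4/r.
Then F(5) - F(2) = (-689423/60) - (-602/15) = -45801/4.

-45801/4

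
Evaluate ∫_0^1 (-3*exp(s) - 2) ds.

An antiderivative is F(s) = -2*s - 3*exp(s).
Then F(1) - F(0) = (-3*E - 2) - (-3) = 1 - 3*E.

1 - 3*E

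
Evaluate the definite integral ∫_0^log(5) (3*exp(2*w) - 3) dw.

An antiderivative is F(w) = 3*exp(2*w)/2 - 3*w.
Then F(log(5)) - F(0) = (75/2 - 3*log(5)) - (3/2) = 36 - 3*log(5).

36 - 3*log(5)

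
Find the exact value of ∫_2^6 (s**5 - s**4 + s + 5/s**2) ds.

31171/5

By the power rule, an antiderivative is F(s) = s**6/6 - s**5/5 + s**2/2 - 5/s.
Then F(6) - F(2) = (187139/30) - (113/30) = 31171/5.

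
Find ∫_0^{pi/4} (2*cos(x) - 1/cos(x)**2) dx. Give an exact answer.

An antiderivative is F(x) = 2*sin(x) - tan(x).
Then F(pi/4) - F(0) = (-1 + sqrt(2)) - (0) = -1 + sqrt(2).

-1 + sqrt(2)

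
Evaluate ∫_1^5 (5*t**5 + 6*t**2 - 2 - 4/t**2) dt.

66284/5

By the power rule, an antiderivative is F(t) = 5*t**6/6 + 2*t**3 - 2*t + 4/t.
Then F(5) - F(1) = (397849/30) - (29/6) = 66284/5.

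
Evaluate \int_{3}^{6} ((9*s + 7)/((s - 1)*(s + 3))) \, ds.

-9*log(2) + 5*log(3) + 4*log(5)

Factor the denominator: s**2 + 2*s - 3 = (s + 3)(s - 1).
Partial fractions: (9*s + 7)/((s - 1)*(s + 3)) = 5/(s + 3) + 4/(s - 1).
An antiderivative is F(s) = 4*log(s - 1) + 5*log(s + 3).
Then F(6) - F(3) = (4*log(5) + 10*log(3)) - (5*log(3) + 9*log(2)) = -9*log(2) + 5*log(3) + 4*log(5).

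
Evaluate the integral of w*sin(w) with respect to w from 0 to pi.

Integrate by parts once (u = w, dv = sin(w) dw).
An antiderivative is F(w) = -w*cos(w) + sin(w).
Then F(pi) - F(0) = (pi) - (0) = pi.

pi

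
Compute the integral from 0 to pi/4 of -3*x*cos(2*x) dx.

3/4 - 3*pi/8

Integrate by parts once (u = x, dv = -3*cos(2*x) dx).
An antiderivative is F(x) = -3*x*sin(2*x)/2 - 3*cos(2*x)/4.
Then F(pi/4) - F(0) = (-3*pi/8) - (-3/4) = 3/4 - 3*pi/8.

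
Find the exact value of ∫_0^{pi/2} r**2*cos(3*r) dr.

Integrate by parts twice (u = r^2, dv = cos(3*r) dr).
An antiderivative is F(r) = r**2*sin(3*r)/3 + 2*r*cos(3*r)/9 - 2*sin(3*r)/27.
Then F(pi/2) - F(0) = (2/27 - pi**2/12) - (0) = 2/27 - pi**2/12.

2/27 - pi**2/12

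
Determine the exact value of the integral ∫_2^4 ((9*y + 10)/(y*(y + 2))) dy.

log(2) + 4*log(3)

Factor the denominator: y**2 + 2*y = (y + 2)y.
Partial fractions: (9*y + 10)/(y*(y + 2)) = 4/(y + 2) + 5/y.
An antiderivative is F(y) = 5*log(y) + 4*log(y + 2).
Then F(4) - F(2) = (4*log(3) + 14*log(2)) - (13*log(2)) = log(2) + 4*log(3).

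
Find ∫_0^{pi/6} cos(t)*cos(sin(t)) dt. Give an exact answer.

Let u = sin(t), so du = cos(t) dt. When t = 0, u = 0; when t = pi/6, u = 1/2.
The integral becomes ∫ cos(u) du from 0 to 1/2, with antiderivative sin(u).
Back in t: F(t) = sin(sin(t)).
Then F(pi/6) - F(0) = (sin(1/2)) - (0) = sin(1/2).

sin(1/2)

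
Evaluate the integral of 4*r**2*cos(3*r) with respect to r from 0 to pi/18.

Integrate by parts twice (u = r^2, dv = 4*cos(3*r) dr).
An antiderivative is F(r) = 4*r**2*sin(3*r)/3 + 8*r*cos(3*r)/9 - 8*sin(3*r)/27.
Then F(pi/18) - F(0) = (-4/27 + pi**2/486 + 2*sqrt(3)*pi/81) - (0) = -4/27 + pi**2/486 + 2*sqrt(3)*pi/81.

-4/27 + pi**2/486 + 2*sqrt(3)*pi/81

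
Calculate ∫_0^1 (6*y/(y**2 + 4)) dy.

-6*log(2) + 3*log(5)

Let u = y**2 + 4, so du = 2*y dy. When y = 0, u = 4; when y = 1, u = 5.
The integral becomes 3·∫ 1/u du from 4 to 5, with antiderivative 3*log(u).
Back in y: F(y) = 3*log(y**2 + 4).
Then F(1) - F(0) = (3*log(5)) - (log(64)) = -6*log(2) + 3*log(5).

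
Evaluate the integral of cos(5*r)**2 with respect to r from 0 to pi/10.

pi/20

Use the identity cos^2(5*r) = (1 + cos(10*r))/2.
An antiderivative is F(r) = r/2 + sin(10*r)/20.
Then F(pi/10) - F(0) = (pi/20) - (0) = pi/20.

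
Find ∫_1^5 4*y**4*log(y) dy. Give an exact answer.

-12496/25 + 2500*log(5)

Integrate by parts once (u = ln y, dv = 4*y**4 dy).
An antiderivative is F(y) = 4*y**5*(5*log(y) - 1)/25.
Then F(5) - F(1) = (-500 + 2500*log(5)) - (-4/25) = -12496/25 + 2500*log(5).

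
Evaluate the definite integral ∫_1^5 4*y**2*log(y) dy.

Integrate by parts once (u = ln y, dv = 4*y**2 dy).
An antiderivative is F(y) = 4*y**3*(3*log(y) - 1)/9.
Then F(5) - F(1) = (-500/9 + 500*log(5)/3) - (-4/9) = -496/9 + 500*log(5)/3.

-496/9 + 500*log(5)/3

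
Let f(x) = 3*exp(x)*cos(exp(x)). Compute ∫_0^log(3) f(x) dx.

Let u = exp(x), so du = exp(x) dx. When x = 0, u = 1; when x = log(3), u = 3.
The integral becomes 3·∫ cos(u) du from 1 to 3, with antiderivative 3*sin(u).
Back in x: F(x) = 3*sin(exp(x)).
Then F(log(3)) - F(0) = (3*sin(3)) - (3*sin(1)) = -3*sin(1) + 3*sin(3).

-3*sin(1) + 3*sin(3)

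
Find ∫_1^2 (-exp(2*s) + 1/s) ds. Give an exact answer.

-exp(4)/2 + log(2) + exp(2)/2

An antiderivative is F(s) = -exp(2*s)/2 + log(s).
Then F(2) - F(1) = (-exp(4)/2 + log(2)) - (-exp(2)/2) = -exp(4)/2 + log(2) + exp(2)/2.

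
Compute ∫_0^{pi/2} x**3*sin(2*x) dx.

pi*(-6 + pi**2)/16

Integrate by parts 3 times (u = x^3, dv = sin(2*x) dx).
An antiderivative is F(x) = -x**3*cos(2*x)/2 + 3*x**2*sin(2*x)/4 + 3*x*cos(2*x)/4 - 3*sin(2*x)/8.
Then F(pi/2) - F(0) = (pi*(-6 + pi**2)/16) - (0) = pi*(-6 + pi**2)/16.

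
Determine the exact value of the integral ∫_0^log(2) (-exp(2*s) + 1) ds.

An antiderivative is F(s) = -exp(2*s)/2 + s.
Then F(log(2)) - F(0) = (-2 + log(2)) - (-1/2) = -3/2 + log(2).

-3/2 + log(2)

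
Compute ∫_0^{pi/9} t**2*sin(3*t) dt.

-1/27 - pi**2/486 + sqrt(3)*pi/81

Integrate by parts twice (u = t^2, dv = sin(3*t) dt).
An antiderivative is F(t) = -t**2*cos(3*t)/3 + 2*t*sin(3*t)/9 + 2*cos(3*t)/27.
Then F(pi/9) - F(0) = (-pi**2/486 + 1/27 + sqrt(3)*pi/81) - (2/27) = -1/27 - pi**2/486 + sqrt(3)*pi/81.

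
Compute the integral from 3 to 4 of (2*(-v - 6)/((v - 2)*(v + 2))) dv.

Factor the denominator: v**2 - 4 = (v + 2)(v - 2).
Partial fractions: 2*(-v - 6)/((v - 2)*(v + 2)) = 2/(v + 2) - 4/(v - 2).
An antiderivative is F(v) = -4*log(v - 2) + 2*log(v + 2).
Then F(4) - F(3) = (log(9/4)) - (log(25)) = log(9/100).

log(9/100)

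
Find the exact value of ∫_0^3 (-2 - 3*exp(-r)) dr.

-9 + 3*exp(-3)

An antiderivative is F(r) = -2*r + 3*exp(-r).
Then F(3) - F(0) = (-6 + 3*exp(-3)) - (3) = -9 + 3*exp(-3).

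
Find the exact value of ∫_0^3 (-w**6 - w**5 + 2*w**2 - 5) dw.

By the power rule, an antiderivative is F(w) = -w**7/7 - w**6/6 + 2*w**3/3 - 5*w.
Then F(3) - F(0) = (-6033/14) - (0) = -6033/14.

-6033/14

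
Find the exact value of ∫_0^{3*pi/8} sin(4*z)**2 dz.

Use the identity sin^2(4*z) = (1 - cos(8*z))/2.
An antiderivative is F(z) = z/2 - sin(8*z)/16.
Then F(3*pi/8) - F(0) = (3*pi/16) - (0) = 3*pi/16.

3*pi/16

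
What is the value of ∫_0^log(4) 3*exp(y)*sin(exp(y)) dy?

3*cos(1) - 3*cos(4)

Let u = exp(y), so du = exp(y) dy. When y = 0, u = 1; when y = log(4), u = 4.
The integral becomes 3·∫ sin(u) du from 1 to 4, with antiderivative -3*cos(u).
Back in y: F(y) = -3*cos(exp(y)).
Then F(log(4)) - F(0) = (-3*cos(4)) - (-3*cos(1)) = 3*cos(1) - 3*cos(4).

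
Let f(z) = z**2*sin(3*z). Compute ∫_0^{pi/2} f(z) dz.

-pi/9 - 2/27

Integrate by parts twice (u = z^2, dv = sin(3*z) dz).
An antiderivative is F(z) = -z**2*cos(3*z)/3 + 2*z*sin(3*z)/9 + 2*cos(3*z)/27.
Then F(pi/2) - F(0) = (-pi/9) - (2/27) = -pi/9 - 2/27.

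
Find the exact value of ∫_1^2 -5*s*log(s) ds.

15/4 - 10*log(2)

Integrate by parts once (u = ln s, dv = -5*s ds).
An antiderivative is F(s) = -5*s**2*(2*log(s) - 1)/4.
Then F(2) - F(1) = (5 - 10*log(2)) - (5/4) = 15/4 - 10*log(2).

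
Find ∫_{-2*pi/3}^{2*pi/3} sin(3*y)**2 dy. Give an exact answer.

2*pi/3

Use the identity sin^2(3*y) = (1 - cos(6*y))/2.
An antiderivative is F(y) = y/2 - sin(6*y)/12.
Then F(2*pi/3) - F(-2*pi/3) = (pi/3) - (-pi/3) = 2*pi/3.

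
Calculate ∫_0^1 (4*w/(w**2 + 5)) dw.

log(36/25)

Let u = w**2 + 5, so du = 2*w dw. When w = 0, u = 5; when w = 1, u = 6.
The integral becomes 2·∫ 1/u du from 5 to 6, with antiderivative 2*log(u).
Back in w: F(w) = 2*log(w**2 + 5).
Then F(1) - F(0) = (log(36)) - (log(25)) = log(36/25).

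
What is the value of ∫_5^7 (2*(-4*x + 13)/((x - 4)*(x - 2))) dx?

Factor the denominator: x**2 - 6*x + 8 = (x - 2)(x - 4).
Partial fractions: 2*(-4*x + 13)/((x - 4)*(x - 2)) = -5/(x - 2) - 3/(x - 4).
An antiderivative is F(x) = -3*log(x - 4) - 5*log(x - 2).
Then F(7) - F(5) = (-5*log(5) - 3*log(3)) - (-5*log(3)) = -5*log(5) + 2*log(3).

-5*log(5) + 2*log(3)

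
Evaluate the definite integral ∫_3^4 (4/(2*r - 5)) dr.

log(9)

An antiderivative is F(r) = 2*log(2*r - 5).
Then F(4) - F(3) = (log(9)) - (0) = log(9).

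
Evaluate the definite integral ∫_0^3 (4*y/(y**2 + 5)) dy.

-2*log(5) + 2*log(2) + 2*log(7)

Let u = y**2 + 5, so du = 2*y dy. When y = 0, u = 5; when y = 3, u = 14.
The integral becomes 2·∫ 1/u du from 5 to 14, with antiderivative 2*log(u).
Back in y: F(y) = 2*log(y**2 + 5).
Then F(3) - F(0) = (2*log(2) + 2*log(7)) - (log(25)) = -2*log(5) + 2*log(2) + 2*log(7).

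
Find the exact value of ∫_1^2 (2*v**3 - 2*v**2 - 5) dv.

-13/6

By the power rule, an antiderivative is F(v) = v**4/2 - 2*v**3/3 - 5*v.
Then F(2) - F(1) = (-22/3) - (-31/6) = -13/6.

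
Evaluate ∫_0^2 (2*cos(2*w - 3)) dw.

sin(3) + sin(1)

Let u = 2*w - 3, so du = 2 dw. When w = 0, u = -3; when w = 2, u = 1.
The integral becomes ∫ cos(u) du from -3 to 1, with antiderivative sin(u).
Back in w: F(w) = sin(2*w - 3).
Then F(2) - F(0) = (sin(1)) - (-sin(3)) = sin(3) + sin(1).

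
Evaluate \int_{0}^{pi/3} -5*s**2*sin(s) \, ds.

-5*sqrt(3)*pi/3 + 5*pi**2/18 + 5

Integrate by parts twice (u = s^2, dv = -5*sin(s) ds).
An antiderivative is F(s) = 5*s**2*cos(s) - 10*s*sin(s) - 10*cos(s).
Then F(pi/3) - F(0) = (-5*sqrt(3)*pi/3 - 5 + 5*pi**2/18) - (-10) = -5*sqrt(3)*pi/3 + 5*pi**2/18 + 5.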